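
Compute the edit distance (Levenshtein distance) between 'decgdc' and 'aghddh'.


Building DP table for s1='decgdc' (len 6) and s2='aghddh' (len 6):
       a  g  h  d  d  h
    0  1  2  3  4  5  6
  d 1  1  2  3  3  4  5
  e 2  2  2  3  4  4  5
  c 3  3  3  3  4  5  5
  g 4  4  3  4  4  5  6
  d 5  5  4  4  4  4  5
  c 6  6  5  5  5  5  5
Edit distance = dp[6][6] = 5

5


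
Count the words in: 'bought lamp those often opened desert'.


Counting words by splitting on spaces:
  Word 1: 'bought'
  Word 2: 'lamp'
  Word 3: 'those'
  Word 4: 'often'
  Word 5: 'opened'
  Word 6: 'desert'
Total words: 6

6


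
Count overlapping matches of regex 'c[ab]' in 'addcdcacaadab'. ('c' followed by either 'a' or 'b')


Pattern: c[ab] means 'c' followed by either 'a' or 'b'.
Scanning 'addcdcacaadab' position-by-position:
  Pos 0: window 'ad' -> no
  Pos 1: window 'dd' -> no
  Pos 2: window 'dc' -> no
  Pos 3: window 'cd' -> no
  Pos 4: window 'dc' -> no
  Pos 5: window 'ca' -> MATCH
  Pos 6: window 'ac' -> no
  Pos 7: window 'ca' -> MATCH
  Pos 8: window 'aa' -> no
  Pos 9: window 'ad' -> no
  Pos 10: window 'da' -> no
  Pos 11: window 'ab' -> no
  Pos 12: window 'b' -> no
Total matches: 2

2


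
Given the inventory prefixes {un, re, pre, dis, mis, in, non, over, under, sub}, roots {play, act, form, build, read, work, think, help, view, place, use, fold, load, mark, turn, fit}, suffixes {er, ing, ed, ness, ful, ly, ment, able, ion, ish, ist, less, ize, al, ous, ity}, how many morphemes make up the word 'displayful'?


Segmenting 'displayful' against the inventory:
  'dis' -> prefix (morpheme 1)
  'play' -> root (morpheme 2)
  'ful' -> suffix (morpheme 3)
Total morphemes: 3

3


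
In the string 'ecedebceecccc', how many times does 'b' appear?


Scanning 'ecedebceecccc' for 'b':
  Position 5: 'b' -> MATCH (count: 1)
Total occurrences of 'b': 1

1


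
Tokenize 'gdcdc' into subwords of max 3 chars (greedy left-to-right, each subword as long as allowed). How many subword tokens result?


'gdcdc' has 5 characters.
Chunking with max size 3:
  Chunk 1: 'gdc' (positions 0-2)
  Chunk 2: 'dc' (positions 3-4)
Total chunks: ceil(5 / 3) = 2

2


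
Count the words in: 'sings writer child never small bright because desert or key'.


Counting words by splitting on spaces:
  Word 1: 'sings'
  Word 2: 'writer'
  Word 3: 'child'
  Word 4: 'never'
  Word 5: 'small'
  Word 6: 'bright'
  Word 7: 'because'
  Word 8: 'desert'
  Word 9: 'or'
  Word 10: 'key'
Total words: 10

10


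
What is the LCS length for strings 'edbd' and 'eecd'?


DP table for LCS of 'edbd' and 'eecd':
       e  e  c  d
    0  0  0  0  0
  e 0  1  1  1  1
  d 0  1  1  1  2
  b 0  1  1  1  2
  d 0  1  1  1  2
LCS: 'ed'
LCS length = 2

2


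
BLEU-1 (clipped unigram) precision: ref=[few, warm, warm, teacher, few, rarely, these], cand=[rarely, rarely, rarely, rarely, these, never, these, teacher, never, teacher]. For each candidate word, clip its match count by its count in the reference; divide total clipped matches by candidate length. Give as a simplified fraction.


Reference word counts: {'few': 2, 'rarely': 1, 'teacher': 1, 'these': 1, 'warm': 2}
Checking each candidate word (with clipping):
  'rarely' -> in reference (ref count 1, used 1/1) -> match (matches: 1)
  'rarely' -> ref count 1 already used up (1/1) -> clipped, no match (matches: 1)
  'rarely' -> ref count 1 already used up (1/1) -> clipped, no match (matches: 1)
  'rarely' -> ref count 1 already used up (1/1) -> clipped, no match (matches: 1)
  'these' -> in reference (ref count 1, used 1/1) -> match (matches: 2)
  'never' -> not in reference -> no match (matches: 2)
  'these' -> ref count 1 already used up (1/1) -> clipped, no match (matches: 2)
  'teacher' -> in reference (ref count 1, used 1/1) -> match (matches: 3)
  'never' -> not in reference -> no match (matches: 3)
  'teacher' -> ref count 1 already used up (1/1) -> clipped, no match (matches: 3)
Clipped matches: 3, Candidate length: 10
Precision = 3/10

3/10


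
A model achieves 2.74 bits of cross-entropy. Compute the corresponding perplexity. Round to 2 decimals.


Perplexity formula: PP = 2^H
H = 2.74
PP = 2^2.74
Decompose: 2^2.74 = 2^2 * 2^0.74
2^2 = 4, 2^0.74 ~ 1.6701758
PP ~ 4 * 1.6701758 = 6.6807032
Rounded to 2 decimals: 6.68

6.68


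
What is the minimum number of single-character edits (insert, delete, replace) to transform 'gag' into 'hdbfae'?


Building DP table for s1='gag' (len 3) and s2='hdbfae' (len 6):
       h  d  b  f  a  e
    0  1  2  3  4  5  6
  g 1  1  2  3  4  5  6
  a 2  2  2  3  4  4  5
  g 3  3  3  3  4  5  5
Edit distance = dp[3][6] = 5

5


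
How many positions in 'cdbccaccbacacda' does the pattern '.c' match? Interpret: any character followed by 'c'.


Pattern: .c means any character followed by 'c'.
Scanning 'cdbccaccbacacda' position-by-position:
  Pos 0: window 'cd' -> no
  Pos 1: window 'db' -> no
  Pos 2: window 'bc' -> MATCH
  Pos 3: window 'cc' -> MATCH
  Pos 4: window 'ca' -> no
  Pos 5: window 'ac' -> MATCH
  Pos 6: window 'cc' -> MATCH
  Pos 7: window 'cb' -> no
  Pos 8: window 'ba' -> no
  Pos 9: window 'ac' -> MATCH
  Pos 10: window 'ca' -> no
  Pos 11: window 'ac' -> MATCH
  Pos 12: window 'cd' -> no
  Pos 13: window 'da' -> no
  Pos 14: window 'a' -> no
Total matches: 6

6


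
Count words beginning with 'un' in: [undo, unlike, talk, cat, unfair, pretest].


Checking each word for prefix 'un':
  'undo' -> YES, starts with 'un' (count: 1)
  'unlike' -> YES, starts with 'un' (count: 2)
  'talk' -> no (count: 2)
  'cat' -> no (count: 2)
  'unfair' -> YES, starts with 'un' (count: 3)
  'pretest' -> no (count: 3)
Total with prefix 'un': 3

3


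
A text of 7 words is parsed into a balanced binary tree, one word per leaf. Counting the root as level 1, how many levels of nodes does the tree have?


In a balanced binary tree with n leaves the deepest leaf is ceil(log2(n)) edges below the root,
so counting node levels inclusive of root and leaves gives ceil(log2(n)) + 1 levels.
log2(7) = 2.8074
ceil(2.8074) = 3
levels = 3 + 1 = 4

4


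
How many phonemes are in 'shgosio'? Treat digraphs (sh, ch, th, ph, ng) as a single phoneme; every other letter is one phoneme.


Parsing 'shgosio' greedily, digraphs first:
  'sh' -> digraph (1 consonant phoneme) (phonemes so far: 1)
  'g' -> consonant phoneme (phonemes so far: 2)
  'o' -> vowel phoneme (phonemes so far: 3)
  's' -> consonant phoneme (phonemes so far: 4)
  'i' -> vowel phoneme (phonemes so far: 5)
  'o' -> vowel phoneme (phonemes so far: 6)
Total phonemes: 6

6


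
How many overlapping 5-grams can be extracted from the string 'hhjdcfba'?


String 'hhjdcfba' has length L = 8.
Number of overlapping n-grams = L - n + 1
Substituting: 8 - 5 + 1 = 4

4


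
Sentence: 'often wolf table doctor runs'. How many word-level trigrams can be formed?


Word trigrams from [5] words:
  Trigram 1: (often wolf table)
  Trigram 2: (wolf table doctor)
  Trigram 3: (table doctor runs)
Total word trigrams: 5 - 2 = 3

3


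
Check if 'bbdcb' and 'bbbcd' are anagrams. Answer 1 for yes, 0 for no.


Sort characters of 'bbdcb': 'bbbcd'
Sort characters of 'bbbcd': 'bbbcd'
Sorted forms match -> they ARE anagrams
Result: 1

1


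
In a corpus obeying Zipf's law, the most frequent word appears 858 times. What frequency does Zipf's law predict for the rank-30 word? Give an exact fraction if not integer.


Zipf's law: freq(rank) = f1 / rank
f1 = 858, rank = 30
freq = 858 / 30
GCD(858, 30) = 6
Simplified: 143/5

143/5


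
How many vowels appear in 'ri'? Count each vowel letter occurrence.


Scanning each character of 'ri':
  Position 1: 'r' -> consonant (running count: 0)
  Position 2: 'i' -> vowel (running count: 1)
Total vowels: 1

1


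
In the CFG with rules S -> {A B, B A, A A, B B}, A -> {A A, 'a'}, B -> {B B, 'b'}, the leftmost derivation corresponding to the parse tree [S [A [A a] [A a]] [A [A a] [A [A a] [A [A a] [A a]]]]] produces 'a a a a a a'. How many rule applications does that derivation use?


Every bracketed nonterminal node [X ...] in the tree is produced by exactly one rule application.
Reading the tree off as a leftmost derivation:
  Step 1: S  =>  A A   (applied S -> A A)
  Step 2: A A  =>  A A A   (applied A -> A A)
  Step 3: A A A  =>  a A A   (applied A -> a)
  Step 4: a A A  =>  a a A   (applied A -> a)
  Step 5: a a A  =>  a a A A   (applied A -> A A)
  Step 6: a a A A  =>  a a a A   (applied A -> a)
  Step 7: a a a A  =>  a a a A A   (applied A -> A A)
  Step 8: a a a A A  =>  a a a a A   (applied A -> a)
  Step 9: a a a a A  =>  a a a a A A   (applied A -> A A)
  Step 10: a a a a A A  =>  a a a a a A   (applied A -> a)
  Step 11: a a a a a A  =>  a a a a a a   (applied A -> a)
Final yield: a a a a a a
Total rewrite steps: 11

11


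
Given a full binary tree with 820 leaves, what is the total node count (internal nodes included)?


Leaf nodes (terminals): 820
Internal nodes = n - 1 = 820 - 1 = 819
Total = leaves + internal = 820 + 819 = 1639

1639


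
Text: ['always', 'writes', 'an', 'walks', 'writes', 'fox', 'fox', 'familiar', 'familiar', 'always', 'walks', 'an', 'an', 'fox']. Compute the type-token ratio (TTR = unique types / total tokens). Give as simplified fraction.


Tokens: 14
Unique types: ('always', 'an', 'familiar', 'fox', 'walks', 'writes') = 6
TTR = 6/14
Simplify: divide both by 2 -> 3/7
TTR = 3/7

3/7


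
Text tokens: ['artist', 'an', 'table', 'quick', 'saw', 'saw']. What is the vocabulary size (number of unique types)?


Listing all tokens and tracking unique types:
  Token 1: 'artist' -> NEW (unique so far: 1)
  Token 2: 'an' -> NEW (unique so far: 2)
  Token 3: 'table' -> NEW (unique so far: 3)
  Token 4: 'quick' -> NEW (unique so far: 4)
  Token 5: 'saw' -> NEW (unique so far: 5)
  Token 6: 'saw' -> duplicate (unique so far: 5)
Unique types: ('an', 'artist', 'quick', 'saw', 'table')
Vocabulary size: 5

5


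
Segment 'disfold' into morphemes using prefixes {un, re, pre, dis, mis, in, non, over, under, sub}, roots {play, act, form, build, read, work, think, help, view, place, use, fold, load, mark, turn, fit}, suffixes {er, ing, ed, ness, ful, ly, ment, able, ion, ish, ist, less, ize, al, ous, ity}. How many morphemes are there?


Segmenting 'disfold' against the inventory:
  'dis' -> prefix (morpheme 1)
  'fold' -> root (morpheme 2)
Total morphemes: 2

2


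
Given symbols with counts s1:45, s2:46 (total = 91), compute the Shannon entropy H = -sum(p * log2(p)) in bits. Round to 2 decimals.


Computing entropy H = -sum(p_i * log2(p_i)):
  s1: p = 45/91 = 0.4945, -p*log2(p) = 0.5024
  s2: p = 46/91 = 0.5055, -p*log2(p) = 0.4975
H = sum of terms = 0.9999
Rounded to 2 decimals: 1.00

1.00


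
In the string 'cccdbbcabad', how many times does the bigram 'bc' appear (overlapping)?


Scanning 'cccdbbcabad' for bigram 'bc':
  Position 0: 'cc' -> no
  Position 1: 'cc' -> no
  Position 2: 'cd' -> no
  Position 3: 'db' -> no
  Position 4: 'bb' -> no
  Position 5: 'bc' -> MATCH
  Position 6: 'ca' -> no
  Position 7: 'ab' -> no
  Position 8: 'ba' -> no
  Position 9: 'ad' -> no
Total matches: 1

1


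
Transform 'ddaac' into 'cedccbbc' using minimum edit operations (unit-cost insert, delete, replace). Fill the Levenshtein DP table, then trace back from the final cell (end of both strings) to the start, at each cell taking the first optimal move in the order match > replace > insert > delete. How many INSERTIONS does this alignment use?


Edit distance = 6. Backtracking from cell (5, 8) with preference match > replace > insert > delete,
then listing the resulting alignment 'ddaac' -> 'cedccbbc' left to right:
  Step 1: insert 'c' [insertion #1]
  Step 2: insert 'e' [insertion #2]
  Step 3: keep 'd'
  Step 4: insert 'c' [insertion #3]
  Step 5: replace d->c
  Step 6: replace a->b
  Step 7: replace a->b
  Step 8: keep 'c'
Total insertions: 3

3


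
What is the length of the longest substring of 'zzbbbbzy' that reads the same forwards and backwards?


Scanning 'zzbbbbzy' for palindromic substrings.
Substring at positions 1-6: 'zbbbbz'.
Check: reverse('zbbbbz') = 'zbbbbz' -> palindrome confirmed.
Neighbouring characters ('z' / 'y') break symmetry, so it cannot extend further.
No longer palindromic substring exists; longest length = 6

6


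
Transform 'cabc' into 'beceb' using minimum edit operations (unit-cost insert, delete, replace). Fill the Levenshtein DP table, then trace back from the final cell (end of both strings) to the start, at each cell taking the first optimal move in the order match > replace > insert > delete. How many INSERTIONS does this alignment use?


Edit distance = 4. Backtracking from cell (4, 5) with preference match > replace > insert > delete,
then listing the resulting alignment 'cabc' -> 'beceb' left to right:
  Step 1: insert 'b' [insertion #1]
  Step 2: insert 'e' [insertion #2]
  Step 3: keep 'c'
  Step 4: replace a->e
  Step 5: keep 'b'
  Step 6: delete 'c'
Total insertions: 2

2


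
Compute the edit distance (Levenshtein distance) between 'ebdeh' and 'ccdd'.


Building DP table for s1='ebdeh' (len 5) and s2='ccdd' (len 4):
       c  c  d  d
    0  1  2  3  4
  e 1  1  2  3  4
  b 2  2  2  3  4
  d 3  3  3  2  3
  e 4  4  4  3  3
  h 5  5  5  4  4
Edit distance = dp[5][4] = 4

4


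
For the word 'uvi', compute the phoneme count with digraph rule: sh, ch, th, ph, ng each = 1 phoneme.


Parsing 'uvi' greedily, digraphs first:
  'u' -> vowel phoneme (phonemes so far: 1)
  'v' -> consonant phoneme (phonemes so far: 2)
  'i' -> vowel phoneme (phonemes so far: 3)
Total phonemes: 3

3


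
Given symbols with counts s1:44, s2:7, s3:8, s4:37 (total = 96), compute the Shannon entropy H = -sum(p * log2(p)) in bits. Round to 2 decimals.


Computing entropy H = -sum(p_i * log2(p_i)):
  s1: p = 44/96 = 0.4583, -p*log2(p) = 0.5159
  s2: p = 7/96 = 0.0729, -p*log2(p) = 0.2755
  s3: p = 8/96 = 0.0833, -p*log2(p) = 0.2987
  s4: p = 37/96 = 0.3854, -p*log2(p) = 0.5301
H = sum of terms = 1.6202
Rounded to 2 decimals: 1.62

1.62


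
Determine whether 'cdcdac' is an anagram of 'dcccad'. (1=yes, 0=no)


Sort characters of 'cdcdac': 'acccdd'
Sort characters of 'dcccad': 'acccdd'
Sorted forms match -> they ARE anagrams
Result: 1

1


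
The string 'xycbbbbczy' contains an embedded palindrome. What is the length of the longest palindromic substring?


Scanning 'xycbbbbczy' for palindromic substrings.
Substring at positions 2-7: 'cbbbbc'.
Check: reverse('cbbbbc') = 'cbbbbc' -> palindrome confirmed.
Neighbouring characters ('y' / 'z') break symmetry, so it cannot extend further.
No longer palindromic substring exists; longest length = 6

6


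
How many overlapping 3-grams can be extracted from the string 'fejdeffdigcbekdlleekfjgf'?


String 'fejdeffdigcbekdlleekfjgf' has length L = 24.
Number of overlapping n-grams = L - n + 1
Substituting: 24 - 3 + 1 = 22

22


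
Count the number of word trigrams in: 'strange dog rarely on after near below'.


Word trigrams from [7] words:
  Trigram 1: (strange dog rarely)
  Trigram 2: (dog rarely on)
  Trigram 3: (rarely on after)
  Trigram 4: (on after near)
  Trigram 5: (after near below)
Total word trigrams: 7 - 2 = 5

5


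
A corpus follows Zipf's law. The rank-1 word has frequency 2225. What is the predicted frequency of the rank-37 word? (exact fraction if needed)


Zipf's law: freq(rank) = f1 / rank
f1 = 2225, rank = 37
freq = 2225 / 37
GCD(2225, 37) = 1
Simplified: 2225/37

2225/37


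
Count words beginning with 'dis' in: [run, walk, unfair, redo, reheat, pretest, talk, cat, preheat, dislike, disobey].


Checking each word for prefix 'dis':
  'run' -> no (count: 0)
  'walk' -> no (count: 0)
  'unfair' -> no (count: 0)
  'redo' -> no (count: 0)
  'reheat' -> no (count: 0)
  'pretest' -> no (count: 0)
  'talk' -> no (count: 0)
  'cat' -> no (count: 0)
  'preheat' -> no (count: 0)
  'dislike' -> YES, starts with 'dis' (count: 1)
  'disobey' -> YES, starts with 'dis' (count: 2)
Total with prefix 'dis': 2

2


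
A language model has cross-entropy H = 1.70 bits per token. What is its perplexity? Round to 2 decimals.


Perplexity formula: PP = 2^H
H = 1.70
PP = 2^1.70
Decompose: 2^1.70 = 2^1 * 2^0.70
2^1 = 2, 2^0.70 ~ 1.6245048
PP ~ 2 * 1.6245048 = 3.2490096
Rounded to 2 decimals: 3.25

3.25


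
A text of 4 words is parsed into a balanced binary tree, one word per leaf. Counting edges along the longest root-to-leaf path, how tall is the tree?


In a balanced binary tree with n leaves the deepest leaf is ceil(log2(n)) edges below the root.
log2(4) = 2.0000
ceil(2.0000) = 2
height (edges) = 2

2


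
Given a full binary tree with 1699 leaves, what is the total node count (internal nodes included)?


Leaf nodes (terminals): 1699
Internal nodes = n - 1 = 1699 - 1 = 1698
Total = leaves + internal = 1699 + 1698 = 3397

3397


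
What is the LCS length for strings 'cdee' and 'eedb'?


DP table for LCS of 'cdee' and 'eedb':
       e  e  d  b
    0  0  0  0  0
  c 0  0  0  0  0
  d 0  0  0  1  1
  e 0  1  1  1  1
  e 0  1  2  2  2
LCS: 'ee'
LCS length = 2

2


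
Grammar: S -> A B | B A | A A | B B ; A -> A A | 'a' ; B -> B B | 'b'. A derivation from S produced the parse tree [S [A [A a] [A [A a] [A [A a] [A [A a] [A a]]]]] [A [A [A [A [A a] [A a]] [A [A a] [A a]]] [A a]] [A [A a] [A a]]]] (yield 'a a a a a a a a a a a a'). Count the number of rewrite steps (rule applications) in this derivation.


Every bracketed nonterminal node [X ...] in the tree is produced by exactly one rule application.
Reading the tree off as a leftmost derivation:
  Step 1: S  =>  A A   (applied S -> A A)
  Step 2: A A  =>  A A A   (applied A -> A A)
  Step 3: A A A  =>  a A A   (applied A -> a)
  Step 4: a A A  =>  a A A A   (applied A -> A A)
  Step 5: a A A A  =>  a a A A   (applied A -> a)
  Step 6: a a A A  =>  a a A A A   (applied A -> A A)
  Step 7: a a A A A  =>  a a a A A   (applied A -> a)
  Step 8: a a a A A  =>  a a a A A A   (applied A -> A A)
  Step 9: a a a A A A  =>  a a a a A A   (applied A -> a)
  Step 10: a a a a A A  =>  a a a a a A   (applied A -> a)
  Step 11: a a a a a A  =>  a a a a a A A   (applied A -> A A)
  Step 12: a a a a a A A  =>  a a a a a A A A   (applied A -> A A)
  Step 13: a a a a a A A A  =>  a a a a a A A A A   (applied A -> A A)
  Step 14: a a a a a A A A A  =>  a a a a a A A A A A   (applied A -> A A)
  Step 15: a a a a a A A A A A  =>  a a a a a a A A A A   (applied A -> a)
  Step 16: a a a a a a A A A A  =>  a a a a a a a A A A   (applied A -> a)
  Step 17: a a a a a a a A A A  =>  a a a a a a a A A A A   (applied A -> A A)
  Step 18: a a a a a a a A A A A  =>  a a a a a a a a A A A   (applied A -> a)
  Step 19: a a a a a a a a A A A  =>  a a a a a a a a a A A   (applied A -> a)
  Step 20: a a a a a a a a a A A  =>  a a a a a a a a a a A   (applied A -> a)
  Step 21: a a a a a a a a a a A  =>  a a a a a a a a a a A A   (applied A -> A A)
  Step 22: a a a a a a a a a a A A  =>  a a a a a a a a a a a A   (applied A -> a)
  Step 23: a a a a a a a a a a a A  =>  a a a a a a a a a a a a   (applied A -> a)
Final yield: a a a a a a a a a a a a
Total rewrite steps: 23

23


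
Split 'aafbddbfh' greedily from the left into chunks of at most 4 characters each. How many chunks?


'aafbddbfh' has 9 characters.
Chunking with max size 4:
  Chunk 1: 'aafb' (positions 0-3)
  Chunk 2: 'ddbf' (positions 4-7)
  Chunk 3: 'h' (positions 8-8)
Total chunks: ceil(9 / 4) = 3

3


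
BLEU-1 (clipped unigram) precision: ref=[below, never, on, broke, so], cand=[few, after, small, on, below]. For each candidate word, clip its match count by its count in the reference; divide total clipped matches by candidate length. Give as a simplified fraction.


Reference word counts: {'below': 1, 'broke': 1, 'never': 1, 'on': 1, 'so': 1}
Checking each candidate word (with clipping):
  'few' -> not in reference -> no match (matches: 0)
  'after' -> not in reference -> no match (matches: 0)
  'small' -> not in reference -> no match (matches: 0)
  'on' -> in reference (ref count 1, used 1/1) -> match (matches: 1)
  'below' -> in reference (ref count 1, used 1/1) -> match (matches: 2)
Clipped matches: 2, Candidate length: 5
Precision = 2/5

2/5


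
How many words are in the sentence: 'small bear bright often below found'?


Counting words by splitting on spaces:
  Word 1: 'small'
  Word 2: 'bear'
  Word 3: 'bright'
  Word 4: 'often'
  Word 5: 'below'
  Word 6: 'found'
Total words: 6

6


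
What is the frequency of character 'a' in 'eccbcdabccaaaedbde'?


Scanning 'eccbcdabccaaaedbde' for 'a':
  Position 6: 'a' -> MATCH (count: 1)
  Position 10: 'a' -> MATCH (count: 2)
  Position 11: 'a' -> MATCH (count: 3)
  Position 12: 'a' -> MATCH (count: 4)
Total occurrences of 'a': 4

4


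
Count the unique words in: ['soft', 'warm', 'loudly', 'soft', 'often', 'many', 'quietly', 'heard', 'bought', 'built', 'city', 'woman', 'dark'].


Listing all tokens and tracking unique types:
  Token 1: 'soft' -> NEW (unique so far: 1)
  Token 2: 'warm' -> NEW (unique so far: 2)
  Token 3: 'loudly' -> NEW (unique so far: 3)
  Token 4: 'soft' -> duplicate (unique so far: 3)
  Token 5: 'often' -> NEW (unique so far: 4)
  Token 6: 'many' -> NEW (unique so far: 5)
  Token 7: 'quietly' -> NEW (unique so far: 6)
  Token 8: 'heard' -> NEW (unique so far: 7)
  Token 9: 'bought' -> NEW (unique so far: 8)
  Token 10: 'built' -> NEW (unique so far: 9)
  Token 11: 'city' -> NEW (unique so far: 10)
  Token 12: 'woman' -> NEW (unique so far: 11)
  Token 13: 'dark' -> NEW (unique so far: 12)
Unique types: ('bought', 'built', 'city', 'dark', 'heard', 'loudly', 'many', 'often', 'quietly', 'soft', 'warm', 'woman')
Vocabulary size: 12

12


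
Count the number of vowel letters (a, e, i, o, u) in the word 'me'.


Scanning each character of 'me':
  Position 1: 'm' -> consonant (running count: 0)
  Position 2: 'e' -> vowel (running count: 1)
Total vowels: 1

1


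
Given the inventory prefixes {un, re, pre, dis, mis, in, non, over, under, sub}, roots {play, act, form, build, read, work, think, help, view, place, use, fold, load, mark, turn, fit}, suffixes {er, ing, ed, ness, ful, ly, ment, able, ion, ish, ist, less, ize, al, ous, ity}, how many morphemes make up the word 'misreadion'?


Segmenting 'misreadion' against the inventory:
  'mis' -> prefix (morpheme 1)
  'read' -> root (morpheme 2)
  'ion' -> suffix (morpheme 3)
Total morphemes: 3

3


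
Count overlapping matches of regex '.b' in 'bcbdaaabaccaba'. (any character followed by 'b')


Pattern: .b means any character followed by 'b'.
Scanning 'bcbdaaabaccaba' position-by-position:
  Pos 0: window 'bc' -> no
  Pos 1: window 'cb' -> MATCH
  Pos 2: window 'bd' -> no
  Pos 3: window 'da' -> no
  Pos 4: window 'aa' -> no
  Pos 5: window 'aa' -> no
  Pos 6: window 'ab' -> MATCH
  Pos 7: window 'ba' -> no
  Pos 8: window 'ac' -> no
  Pos 9: window 'cc' -> no
  Pos 10: window 'ca' -> no
  Pos 11: window 'ab' -> MATCH
  Pos 12: window 'ba' -> no
  Pos 13: window 'a' -> no
Total matches: 3

3


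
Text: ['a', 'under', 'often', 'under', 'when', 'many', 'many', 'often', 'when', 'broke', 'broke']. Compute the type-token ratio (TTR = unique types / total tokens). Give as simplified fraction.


Tokens: 11
Unique types: ('a', 'broke', 'many', 'often', 'under', 'when') = 6
TTR = 6/11
Already in lowest terms.

6/11


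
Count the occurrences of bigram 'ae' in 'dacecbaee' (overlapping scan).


Scanning 'dacecbaee' for bigram 'ae':
  Position 0: 'da' -> no
  Position 1: 'ac' -> no
  Position 2: 'ce' -> no
  Position 3: 'ec' -> no
  Position 4: 'cb' -> no
  Position 5: 'ba' -> no
  Position 6: 'ae' -> MATCH
  Position 7: 'ee' -> no
Total matches: 1

1


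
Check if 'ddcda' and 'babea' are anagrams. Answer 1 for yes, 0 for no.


Sort characters of 'ddcda': 'acddd'
Sort characters of 'babea': 'aabbe'
Sorted forms differ -> they are NOT anagrams
Result: 0

0


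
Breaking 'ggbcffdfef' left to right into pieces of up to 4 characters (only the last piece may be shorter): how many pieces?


'ggbcffdfef' has 10 characters.
Chunking with max size 4:
  Chunk 1: 'ggbc' (positions 0-3)
  Chunk 2: 'ffdf' (positions 4-7)
  Chunk 3: 'ef' (positions 8-9)
Total chunks: ceil(10 / 4) = 3

3


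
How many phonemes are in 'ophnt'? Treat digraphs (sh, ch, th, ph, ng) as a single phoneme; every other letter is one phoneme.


Parsing 'ophnt' greedily, digraphs first:
  'o' -> vowel phoneme (phonemes so far: 1)
  'ph' -> digraph (1 consonant phoneme) (phonemes so far: 2)
  'n' -> consonant phoneme (phonemes so far: 3)
  't' -> consonant phoneme (phonemes so far: 4)
Total phonemes: 4

4


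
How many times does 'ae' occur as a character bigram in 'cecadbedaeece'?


Scanning 'cecadbedaeece' for bigram 'ae':
  Position 0: 'ce' -> no
  Position 1: 'ec' -> no
  Position 2: 'ca' -> no
  Position 3: 'ad' -> no
  Position 4: 'db' -> no
  Position 5: 'be' -> no
  Position 6: 'ed' -> no
  Position 7: 'da' -> no
  Position 8: 'ae' -> MATCH
  Position 9: 'ee' -> no
  Position 10: 'ec' -> no
  Position 11: 'ce' -> no
Total matches: 1

1


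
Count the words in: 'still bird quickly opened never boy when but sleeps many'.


Counting words by splitting on spaces:
  Word 1: 'still'
  Word 2: 'bird'
  Word 3: 'quickly'
  Word 4: 'opened'
  Word 5: 'never'
  Word 6: 'boy'
  Word 7: 'when'
  Word 8: 'but'
  Word 9: 'sleeps'
  Word 10: 'many'
Total words: 10

10


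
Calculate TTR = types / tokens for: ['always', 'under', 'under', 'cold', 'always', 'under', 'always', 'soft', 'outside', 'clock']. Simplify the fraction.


Tokens: 10
Unique types: ('always', 'clock', 'cold', 'outside', 'soft', 'under') = 6
TTR = 6/10
Simplify: divide both by 2 -> 3/5
TTR = 3/5

3/5


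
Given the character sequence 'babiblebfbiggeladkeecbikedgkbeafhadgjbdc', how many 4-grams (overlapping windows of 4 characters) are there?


String 'babiblebfbiggeladkeecbikedgkbeafhadgjbdc' has length L = 40.
Number of overlapping n-grams = L - n + 1
Substituting: 40 - 4 + 1 = 37

37


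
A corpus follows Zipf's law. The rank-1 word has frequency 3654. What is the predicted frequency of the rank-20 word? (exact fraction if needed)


Zipf's law: freq(rank) = f1 / rank
f1 = 3654, rank = 20
freq = 3654 / 20
GCD(3654, 20) = 2
Simplified: 1827/10

1827/10


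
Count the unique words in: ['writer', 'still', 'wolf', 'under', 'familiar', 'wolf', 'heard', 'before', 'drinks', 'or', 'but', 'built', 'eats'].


Listing all tokens and tracking unique types:
  Token 1: 'writer' -> NEW (unique so far: 1)
  Token 2: 'still' -> NEW (unique so far: 2)
  Token 3: 'wolf' -> NEW (unique so far: 3)
  Token 4: 'under' -> NEW (unique so far: 4)
  Token 5: 'familiar' -> NEW (unique so far: 5)
  Token 6: 'wolf' -> duplicate (unique so far: 5)
  Token 7: 'heard' -> NEW (unique so far: 6)
  Token 8: 'before' -> NEW (unique so far: 7)
  Token 9: 'drinks' -> NEW (unique so far: 8)
  Token 10: 'or' -> NEW (unique so far: 9)
  Token 11: 'but' -> NEW (unique so far: 10)
  Token 12: 'built' -> NEW (unique so far: 11)
  Token 13: 'eats' -> NEW (unique so far: 12)
Unique types: ('before', 'built', 'but', 'drinks', 'eats', 'familiar', 'heard', 'or', 'still', 'under', 'wolf', 'writer')
Vocabulary size: 12

12


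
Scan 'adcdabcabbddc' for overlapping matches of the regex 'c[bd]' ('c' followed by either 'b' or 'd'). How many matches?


Pattern: c[bd] means 'c' followed by either 'b' or 'd'.
Scanning 'adcdabcabbddc' position-by-position:
  Pos 0: window 'ad' -> no
  Pos 1: window 'dc' -> no
  Pos 2: window 'cd' -> MATCH
  Pos 3: window 'da' -> no
  Pos 4: window 'ab' -> no
  Pos 5: window 'bc' -> no
  Pos 6: window 'ca' -> no
  Pos 7: window 'ab' -> no
  Pos 8: window 'bb' -> no
  Pos 9: window 'bd' -> no
  Pos 10: window 'dd' -> no
  Pos 11: window 'dc' -> no
  Pos 12: window 'c' -> no
Total matches: 1

1


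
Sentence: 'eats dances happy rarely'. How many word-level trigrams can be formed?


Word trigrams from [4] words:
  Trigram 1: (eats dances happy)
  Trigram 2: (dances happy rarely)
Total word trigrams: 4 - 2 = 2

2


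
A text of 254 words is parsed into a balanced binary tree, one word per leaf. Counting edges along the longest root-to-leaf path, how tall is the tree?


In a balanced binary tree with n leaves the deepest leaf is ceil(log2(n)) edges below the root.
log2(254) = 7.9887
ceil(7.9887) = 8
height (edges) = 8

8


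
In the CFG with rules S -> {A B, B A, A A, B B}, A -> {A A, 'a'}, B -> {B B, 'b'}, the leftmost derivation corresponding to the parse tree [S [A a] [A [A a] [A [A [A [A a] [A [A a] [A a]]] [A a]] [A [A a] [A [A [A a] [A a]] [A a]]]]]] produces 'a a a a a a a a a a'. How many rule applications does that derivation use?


Every bracketed nonterminal node [X ...] in the tree is produced by exactly one rule application.
Reading the tree off as a leftmost derivation:
  Step 1: S  =>  A A   (applied S -> A A)
  Step 2: A A  =>  a A   (applied A -> a)
  Step 3: a A  =>  a A A   (applied A -> A A)
  Step 4: a A A  =>  a a A   (applied A -> a)
  Step 5: a a A  =>  a a A A   (applied A -> A A)
  Step 6: a a A A  =>  a a A A A   (applied A -> A A)
  Step 7: a a A A A  =>  a a A A A A   (applied A -> A A)
  Step 8: a a A A A A  =>  a a a A A A   (applied A -> a)
  Step 9: a a a A A A  =>  a a a A A A A   (applied A -> A A)
  Step 10: a a a A A A A  =>  a a a a A A A   (applied A -> a)
  Step 11: a a a a A A A  =>  a a a a a A A   (applied A -> a)
  Step 12: a a a a a A A  =>  a a a a a a A   (applied A -> a)
  Step 13: a a a a a a A  =>  a a a a a a A A   (applied A -> A A)
  Step 14: a a a a a a A A  =>  a a a a a a a A   (applied A -> a)
  Step 15: a a a a a a a A  =>  a a a a a a a A A   (applied A -> A A)
  Step 16: a a a a a a a A A  =>  a a a a a a a A A A   (applied A -> A A)
  Step 17: a a a a a a a A A A  =>  a a a a a a a a A A   (applied A -> a)
  Step 18: a a a a a a a a A A  =>  a a a a a a a a a A   (applied A -> a)
  Step 19: a a a a a a a a a A  =>  a a a a a a a a a a   (applied A -> a)
Final yield: a a a a a a a a a a
Total rewrite steps: 19

19


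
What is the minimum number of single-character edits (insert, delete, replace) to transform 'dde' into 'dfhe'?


Building DP table for s1='dde' (len 3) and s2='dfhe' (len 4):
       d  f  h  e
    0  1  2  3  4
  d 1  0  1  2  3
  d 2  1  1  2  3
  e 3  2  2  2  2
Edit distance = dp[3][4] = 2

2


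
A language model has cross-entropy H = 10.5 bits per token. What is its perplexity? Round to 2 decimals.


Perplexity formula: PP = 2^H
H = 10.5
PP = 2^10.5
Decompose: 2^10.5 = 2^10 * 2^0.5 = 2^10 * sqrt(2)
2^10 = 1024, sqrt(2) ~ 1.4142136
PP ~ 1024 * 1.4142136 = 1448.1547264
Rounded to 2 decimals: 1448.15

1448.15


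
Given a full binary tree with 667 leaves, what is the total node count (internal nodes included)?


Leaf nodes (terminals): 667
Internal nodes = n - 1 = 667 - 1 = 666
Total = leaves + internal = 667 + 666 = 1333

1333


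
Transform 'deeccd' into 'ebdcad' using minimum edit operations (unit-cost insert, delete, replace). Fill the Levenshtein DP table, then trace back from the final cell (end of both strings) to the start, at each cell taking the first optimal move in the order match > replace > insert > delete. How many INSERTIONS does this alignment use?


Edit distance = 4. Backtracking from cell (6, 6) with preference match > replace > insert > delete,
then listing the resulting alignment 'deeccd' -> 'ebdcad' left to right:
  Step 1: replace d->e
  Step 2: replace e->b
  Step 3: replace e->d
  Step 4: keep 'c'
  Step 5: replace c->a
  Step 6: keep 'd'
Total insertions: 0

0


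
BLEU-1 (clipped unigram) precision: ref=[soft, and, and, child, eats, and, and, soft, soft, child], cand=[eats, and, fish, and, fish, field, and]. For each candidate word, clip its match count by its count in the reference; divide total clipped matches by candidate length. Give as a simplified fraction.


Reference word counts: {'and': 4, 'child': 2, 'eats': 1, 'soft': 3}
Checking each candidate word (with clipping):
  'eats' -> in reference (ref count 1, used 1/1) -> match (matches: 1)
  'and' -> in reference (ref count 4, used 1/4) -> match (matches: 2)
  'fish' -> not in reference -> no match (matches: 2)
  'and' -> in reference (ref count 4, used 2/4) -> match (matches: 3)
  'fish' -> not in reference -> no match (matches: 3)
  'field' -> not in reference -> no match (matches: 3)
  'and' -> in reference (ref count 4, used 3/4) -> match (matches: 4)
Clipped matches: 4, Candidate length: 7
Precision = 4/7

4/7


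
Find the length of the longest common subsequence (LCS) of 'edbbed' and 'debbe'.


DP table for LCS of 'edbbed' and 'debbe':
       d  e  b  b  e
    0  0  0  0  0  0
  e 0  0  1  1  1  1
  d 0  1  1  1  1  1
  b 0  1  1  2  2  2
  b 0  1  1  2  3  3
  e 0  1  2  2  3  4
  d 0  1  2  2  3  4
LCS: 'ebbe'
LCS length = 4

4


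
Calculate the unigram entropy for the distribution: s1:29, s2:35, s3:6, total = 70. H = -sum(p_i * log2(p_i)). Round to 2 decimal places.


Computing entropy H = -sum(p_i * log2(p_i)):
  s1: p = 29/70 = 0.4143, -p*log2(p) = 0.5267
  s2: p = 35/70 = 0.5000, -p*log2(p) = 0.5000
  s3: p = 6/70 = 0.0857, -p*log2(p) = 0.3038
H = sum of terms = 1.3305
Rounded to 2 decimals: 1.33

1.33


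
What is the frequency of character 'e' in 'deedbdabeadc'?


Scanning 'deedbdabeadc' for 'e':
  Position 1: 'e' -> MATCH (count: 1)
  Position 2: 'e' -> MATCH (count: 2)
  Position 8: 'e' -> MATCH (count: 3)
Total occurrences of 'e': 3

3


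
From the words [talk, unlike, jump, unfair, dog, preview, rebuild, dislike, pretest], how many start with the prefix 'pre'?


Checking each word for prefix 'pre':
  'talk' -> no (count: 0)
  'unlike' -> no (count: 0)
  'jump' -> no (count: 0)
  'unfair' -> no (count: 0)
  'dog' -> no (count: 0)
  'preview' -> YES, starts with 'pre' (count: 1)
  'rebuild' -> no (count: 1)
  'dislike' -> no (count: 1)
  'pretest' -> YES, starts with 'pre' (count: 2)
Total with prefix 'pre': 2

2


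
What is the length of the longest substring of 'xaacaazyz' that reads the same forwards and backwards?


Scanning 'xaacaazyz' for palindromic substrings.
Substring at positions 1-5: 'aacaa'.
Check: reverse('aacaa') = 'aacaa' -> palindrome confirmed.
Neighbouring characters ('x' / 'z') break symmetry, so it cannot extend further.
No longer palindromic substring exists; longest length = 5

5


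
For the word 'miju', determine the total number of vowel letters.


Scanning each character of 'miju':
  Position 1: 'm' -> consonant (running count: 0)
  Position 2: 'i' -> vowel (running count: 1)
  Position 3: 'j' -> consonant (running count: 1)
  Position 4: 'u' -> vowel (running count: 2)
Total vowels: 2

2


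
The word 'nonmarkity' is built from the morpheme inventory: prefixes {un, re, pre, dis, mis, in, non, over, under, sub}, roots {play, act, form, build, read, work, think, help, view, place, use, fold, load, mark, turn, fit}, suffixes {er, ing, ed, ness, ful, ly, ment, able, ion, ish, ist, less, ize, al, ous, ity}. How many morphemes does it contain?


Segmenting 'nonmarkity' against the inventory:
  'non' -> prefix (morpheme 1)
  'mark' -> root (morpheme 2)
  'ity' -> suffix (morpheme 3)
Total morphemes: 3

3


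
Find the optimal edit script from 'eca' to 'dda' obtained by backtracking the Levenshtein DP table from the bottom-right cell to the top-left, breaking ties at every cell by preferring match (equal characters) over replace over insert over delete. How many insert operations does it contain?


Edit distance = 2. Backtracking from cell (3, 3) with preference match > replace > insert > delete,
then listing the resulting alignment 'eca' -> 'dda' left to right:
  Step 1: replace e->d
  Step 2: replace c->d
  Step 3: keep 'a'
Total insertions: 0

0


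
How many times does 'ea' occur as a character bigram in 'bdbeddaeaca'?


Scanning 'bdbeddaeaca' for bigram 'ea':
  Position 0: 'bd' -> no
  Position 1: 'db' -> no
  Position 2: 'be' -> no
  Position 3: 'ed' -> no
  Position 4: 'dd' -> no
  Position 5: 'da' -> no
  Position 6: 'ae' -> no
  Position 7: 'ea' -> MATCH
  Position 8: 'ac' -> no
  Position 9: 'ca' -> no
Total matches: 1

1


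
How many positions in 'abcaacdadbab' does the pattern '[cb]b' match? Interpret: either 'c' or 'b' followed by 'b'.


Pattern: [cb]b means either 'c' or 'b' followed by 'b'.
Scanning 'abcaacdadbab' position-by-position:
  Pos 0: window 'ab' -> no
  Pos 1: window 'bc' -> no
  Pos 2: window 'ca' -> no
  Pos 3: window 'aa' -> no
  Pos 4: window 'ac' -> no
  Pos 5: window 'cd' -> no
  Pos 6: window 'da' -> no
  Pos 7: window 'ad' -> no
  Pos 8: window 'db' -> no
  Pos 9: window 'ba' -> no
  Pos 10: window 'ab' -> no
  Pos 11: window 'b' -> no
Total matches: 0

0


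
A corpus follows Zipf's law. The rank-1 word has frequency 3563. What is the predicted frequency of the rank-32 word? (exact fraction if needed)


Zipf's law: freq(rank) = f1 / rank
f1 = 3563, rank = 32
freq = 3563 / 32
GCD(3563, 32) = 1
Simplified: 3563/32

3563/32


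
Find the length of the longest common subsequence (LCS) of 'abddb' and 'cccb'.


DP table for LCS of 'abddb' and 'cccb':
       c  c  c  b
    0  0  0  0  0
  a 0  0  0  0  0
  b 0  0  0  0  1
  d 0  0  0  0  1
  d 0  0  0  0  1
  b 0  0  0  0  1
LCS: 'b'
LCS length = 1

1


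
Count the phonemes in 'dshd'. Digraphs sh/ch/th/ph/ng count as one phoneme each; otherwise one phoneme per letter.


Parsing 'dshd' greedily, digraphs first:
  'd' -> consonant phoneme (phonemes so far: 1)
  'sh' -> digraph (1 consonant phoneme) (phonemes so far: 2)
  'd' -> consonant phoneme (phonemes so far: 3)
Total phonemes: 3

3


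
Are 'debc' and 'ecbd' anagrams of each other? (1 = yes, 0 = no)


Sort characters of 'debc': 'bcde'
Sort characters of 'ecbd': 'bcde'
Sorted forms match -> they ARE anagrams
Result: 1

1


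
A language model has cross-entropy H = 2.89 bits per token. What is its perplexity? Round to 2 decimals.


Perplexity formula: PP = 2^H
H = 2.89
PP = 2^2.89
Decompose: 2^2.89 = 2^2 * 2^0.89
2^2 = 4, 2^0.89 ~ 1.8531761
PP ~ 4 * 1.8531761 = 7.4127044
Rounded to 2 decimals: 7.41

7.41


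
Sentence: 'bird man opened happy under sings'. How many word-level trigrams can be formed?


Word trigrams from [6] words:
  Trigram 1: (bird man opened)
  Trigram 2: (man opened happy)
  Trigram 3: (opened happy under)
  Trigram 4: (happy under sings)
Total word trigrams: 6 - 2 = 4

4


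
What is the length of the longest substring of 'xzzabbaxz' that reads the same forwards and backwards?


Scanning 'xzzabbaxz' for palindromic substrings.
Substring at positions 3-6: 'abba'.
Check: reverse('abba') = 'abba' -> palindrome confirmed.
Neighbouring characters ('z' / 'x') break symmetry, so it cannot extend further.
No longer palindromic substring exists; longest length = 4

4


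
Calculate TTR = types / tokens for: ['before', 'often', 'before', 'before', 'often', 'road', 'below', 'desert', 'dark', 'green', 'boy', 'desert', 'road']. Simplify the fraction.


Tokens: 13
Unique types: ('before', 'below', 'boy', 'dark', 'desert', 'green', 'often', 'road') = 8
TTR = 8/13
Already in lowest terms.

8/13


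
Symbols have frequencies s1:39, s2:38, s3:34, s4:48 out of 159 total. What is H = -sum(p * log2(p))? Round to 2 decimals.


Computing entropy H = -sum(p_i * log2(p_i)):
  s1: p = 39/159 = 0.2453, -p*log2(p) = 0.4973
  s2: p = 38/159 = 0.2390, -p*log2(p) = 0.4935
  s3: p = 34/159 = 0.2138, -p*log2(p) = 0.4759
  s4: p = 48/159 = 0.3019, -p*log2(p) = 0.5216
H = sum of terms = 1.9883
Rounded to 2 decimals: 1.99

1.99


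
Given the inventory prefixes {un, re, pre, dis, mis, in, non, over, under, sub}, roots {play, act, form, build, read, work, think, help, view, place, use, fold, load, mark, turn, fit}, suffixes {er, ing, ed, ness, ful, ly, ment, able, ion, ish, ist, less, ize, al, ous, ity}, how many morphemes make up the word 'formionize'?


Segmenting 'formionize' against the inventory:
  'form' -> root (morpheme 1)
  'ion' -> suffix (morpheme 2)
  'ize' -> suffix (morpheme 3)
Total morphemes: 3

3
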